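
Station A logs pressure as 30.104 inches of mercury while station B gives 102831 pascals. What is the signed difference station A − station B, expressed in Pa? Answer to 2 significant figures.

station A: 30.104 inHg = 101943.85 Pa.
Difference: 101943.85 − 102831.00 = -890 Pa.

-890 Pa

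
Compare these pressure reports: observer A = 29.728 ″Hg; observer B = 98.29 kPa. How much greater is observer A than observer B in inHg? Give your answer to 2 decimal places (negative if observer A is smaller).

0.70 inHg

observer B: 98.29 kPa = 29.0250 inHg.
Difference: 29.7280 − 29.0250 = 0.70 inHg.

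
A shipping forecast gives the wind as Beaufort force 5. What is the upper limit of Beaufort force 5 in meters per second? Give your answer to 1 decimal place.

10.7 m/s

Beaufort 5 (fresh breeze) spans 8.0–10.7 m/s.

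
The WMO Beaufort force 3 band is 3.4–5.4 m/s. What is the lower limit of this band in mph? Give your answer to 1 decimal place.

7.6 mph

3.4–5.4 m/s × 2.237 = 7.6–12.1 mph.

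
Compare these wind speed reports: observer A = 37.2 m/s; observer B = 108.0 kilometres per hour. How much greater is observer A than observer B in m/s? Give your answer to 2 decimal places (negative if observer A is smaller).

observer B: 108.0 km/h = 30.0000 m/s.
Difference: 37.2000 − 30.0000 = 7.20 m/s.

7.20 m/s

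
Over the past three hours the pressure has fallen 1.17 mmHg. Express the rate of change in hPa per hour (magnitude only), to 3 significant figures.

0.520 hPa per hour

1.17 mmHg / 3 h × 1.33322 hPa/mmHg = 0.520 hPa/h.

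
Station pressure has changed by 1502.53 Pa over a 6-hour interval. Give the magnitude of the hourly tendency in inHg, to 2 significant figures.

0.074 inHg per hour

1502.53 Pa / 6 h × 0.0002953 inHg/Pa = 0.074 inHg/h.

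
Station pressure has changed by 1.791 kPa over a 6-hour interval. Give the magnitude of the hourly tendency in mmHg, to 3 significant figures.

1.791 kPa / 6 h × 7.50062 mmHg/kPa = 2.24 mmHg/h.

2.24 mmHg per hour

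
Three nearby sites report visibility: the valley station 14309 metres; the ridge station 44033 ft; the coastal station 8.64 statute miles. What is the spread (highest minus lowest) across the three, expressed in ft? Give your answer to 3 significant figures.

the valley station: 14309 m = 46945.54 ft.
the coastal station: 8.64 SM = 45619.20 ft.
Spread: 46945.54 − 44033.00 = 2910 ft.

2910 ft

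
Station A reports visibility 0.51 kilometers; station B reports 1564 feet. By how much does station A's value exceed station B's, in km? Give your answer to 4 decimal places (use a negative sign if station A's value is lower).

station B: 1564 ft = 0.476707 km.
Difference: 0.510000 − 0.476707 = 0.0333 km.

0.0333 km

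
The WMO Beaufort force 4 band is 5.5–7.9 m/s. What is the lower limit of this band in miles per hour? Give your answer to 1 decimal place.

12.3 mph

5.5–7.9 m/s × 2.237 = 12.3–17.7 mph.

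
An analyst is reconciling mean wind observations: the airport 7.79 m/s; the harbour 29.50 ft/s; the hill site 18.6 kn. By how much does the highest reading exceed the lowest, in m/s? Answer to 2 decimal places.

1.78 m/s

the harbour: 29.50 ft/s = 8.9916 m/s.
the hill site: 18.6 kt = 9.5687 m/s.
Spread: 9.5687 − 7.7900 = 1.78 m/s.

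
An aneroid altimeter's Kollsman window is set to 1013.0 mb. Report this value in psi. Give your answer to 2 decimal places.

1 mb = 0.0145038 psi, so 1013.0 × 0.0145038 = 14.69 psi.

14.69 psi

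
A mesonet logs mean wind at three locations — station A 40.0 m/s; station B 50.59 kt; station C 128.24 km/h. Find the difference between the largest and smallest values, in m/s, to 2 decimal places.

13.97 m/s

station B: 50.59 kt = 26.0257 m/s.
station C: 128.24 km/h = 35.6222 m/s.
Spread: 40.0000 − 26.0257 = 13.97 m/s.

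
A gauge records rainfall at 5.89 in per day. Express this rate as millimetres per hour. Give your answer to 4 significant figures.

6.234 mm/hour

5.89 in/day × 25.4 mm/in × 0.0416667 day/hour = 6.234 mm/hour.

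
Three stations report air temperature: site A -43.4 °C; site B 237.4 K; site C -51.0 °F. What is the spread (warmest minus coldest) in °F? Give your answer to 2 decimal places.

18.65 °F

site B: 237.4 K = -35.750 °C.
site C: -51.0 °F = -46.111 °C.
Spread: (-35.750) − (-46.111) = 10.361 °C = 18.65 °F.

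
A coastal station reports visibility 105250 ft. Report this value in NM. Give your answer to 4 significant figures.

17.32 nmi

1 ft = 0.000164579 nmi, so 105250 × 0.000164579 = 17.32 nmi.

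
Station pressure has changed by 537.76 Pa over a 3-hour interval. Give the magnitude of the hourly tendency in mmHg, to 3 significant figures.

537.76 Pa / 3 h × 0.00750062 mmHg/Pa = 1.34 mmHg/h.

1.34 mmHg per hour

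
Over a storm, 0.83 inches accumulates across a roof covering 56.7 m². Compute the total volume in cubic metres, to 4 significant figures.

1.195 cubic metres

Depth: 0.83 in × 25.4 = 21.082 mm.
1 mm over 1 m² is 1 L, so volume = 21.082 × 56.7 = 1195.3494 L = 1.195 m³.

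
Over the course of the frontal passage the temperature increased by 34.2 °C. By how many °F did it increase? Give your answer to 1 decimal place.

61.6 °F

For a temperature change the 32° offset cancels: Δ°F = 34.2 × 1.8 = 61.6 °F.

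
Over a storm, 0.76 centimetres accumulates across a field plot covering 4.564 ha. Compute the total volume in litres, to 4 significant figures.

346900 litres

Depth: 0.76 cm × 10 = 7.6 mm.
Area: 4.564 ha = 45640 m².
1 mm over 1 m² is 1 L, so volume = 7.6 × 45640 = 346864 L ≈ 346900 L.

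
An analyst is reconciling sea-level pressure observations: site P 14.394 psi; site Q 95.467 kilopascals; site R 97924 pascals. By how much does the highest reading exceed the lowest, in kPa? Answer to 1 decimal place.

site P: 14.394 psi = 99.243 kPa.
site R: 97924 Pa = 97.924 kPa.
Spread: 99.243 − 95.467 = 3.8 kPa.

3.8 kPa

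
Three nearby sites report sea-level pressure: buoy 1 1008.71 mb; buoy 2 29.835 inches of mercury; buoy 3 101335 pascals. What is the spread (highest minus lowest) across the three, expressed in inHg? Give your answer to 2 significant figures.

buoy 1: 1008.71 mb = 29.7872 inHg.
buoy 3: 101335 Pa = 29.9242 inHg.
Spread: 29.9242 − 29.7872 = 0.14 inHg.

0.14 inHg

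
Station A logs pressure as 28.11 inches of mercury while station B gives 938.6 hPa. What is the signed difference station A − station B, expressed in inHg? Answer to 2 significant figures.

0.39 inHg

station B: 938.6 hPa = 27.7168 inHg.
Difference: 28.1100 − 27.7168 = 0.39 inHg.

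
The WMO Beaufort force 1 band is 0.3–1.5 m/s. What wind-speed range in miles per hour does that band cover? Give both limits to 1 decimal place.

0.3–1.5 m/s × 2.237 = 0.7–3.4 mph.

0.7 to 3.4 mph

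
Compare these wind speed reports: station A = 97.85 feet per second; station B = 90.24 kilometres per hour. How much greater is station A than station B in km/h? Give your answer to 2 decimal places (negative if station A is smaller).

17.13 km/h

station A: 97.85 ft/s = 107.3688 km/h.
Difference: 107.3688 − 90.2400 = 17.13 km/h.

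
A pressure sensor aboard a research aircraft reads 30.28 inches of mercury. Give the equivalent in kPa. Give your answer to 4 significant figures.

1 inHg = 3.38639 kPa, so 30.28 × 3.38639 = 102.5 kPa.

102.5 kPa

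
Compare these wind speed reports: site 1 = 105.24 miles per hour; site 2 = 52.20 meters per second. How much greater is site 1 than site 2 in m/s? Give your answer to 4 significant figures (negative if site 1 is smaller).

-5.154 m/s

site 1: 105.24 mph = 47.04649 m/s.
Difference: 47.04649 − 52.20000 = -5.154 m/s.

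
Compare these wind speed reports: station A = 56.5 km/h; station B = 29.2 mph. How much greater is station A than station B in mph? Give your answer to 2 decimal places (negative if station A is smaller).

station A: 56.5 km/h = 35.1075 mph.
Difference: 35.1075 − 29.2000 = 5.91 mph.

5.91 mph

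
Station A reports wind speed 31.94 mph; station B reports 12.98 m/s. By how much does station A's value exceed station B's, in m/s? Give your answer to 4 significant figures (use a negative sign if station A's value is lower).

station A: 31.94 mph = 14.27846 m/s.
Difference: 14.27846 − 12.98000 = 1.298 m/s.

1.298 m/s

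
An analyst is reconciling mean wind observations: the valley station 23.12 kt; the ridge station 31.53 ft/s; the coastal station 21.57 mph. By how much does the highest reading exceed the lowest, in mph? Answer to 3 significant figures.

5.11 mph

the valley station: 23.12 kt = 26.6060 mph.
the ridge station: 31.53 ft/s = 21.4977 mph.
Spread: 26.6060 − 21.4977 = 5.11 mph.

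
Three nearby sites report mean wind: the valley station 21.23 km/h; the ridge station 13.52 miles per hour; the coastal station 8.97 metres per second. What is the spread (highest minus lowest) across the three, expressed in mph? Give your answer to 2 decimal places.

6.87 mph

the valley station: 21.23 km/h = 13.1917 mph.
the coastal station: 8.97 m/s = 20.0653 mph.
Spread: 20.0653 − 13.1917 = 6.87 mph.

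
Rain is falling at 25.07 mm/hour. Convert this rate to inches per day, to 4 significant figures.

25.07 mm/hour × 0.0393701 in/mm × 24 hour/day = 23.69 in/day.

23.69 in/day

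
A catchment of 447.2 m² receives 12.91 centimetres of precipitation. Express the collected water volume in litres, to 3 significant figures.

57700 litres

Depth: 12.91 cm × 10 = 129.1 mm.
1 mm over 1 m² is 1 L, so volume = 129.1 × 447.2 = 57733.52 L ≈ 57700 L.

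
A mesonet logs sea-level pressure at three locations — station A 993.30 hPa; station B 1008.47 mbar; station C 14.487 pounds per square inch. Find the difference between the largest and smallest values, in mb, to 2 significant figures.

station A: 993.30 hPa = 993.30 mb.
station C: 14.487 psi = 998.84 mb.
Spread: 1008.47 − 993.30 = 15 mb.

15 mb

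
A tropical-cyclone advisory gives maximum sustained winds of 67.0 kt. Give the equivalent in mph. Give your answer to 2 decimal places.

1 kt = 1.15078 mph, so 67.0 × 1.15078 = 77.10 mph.

77.10 mph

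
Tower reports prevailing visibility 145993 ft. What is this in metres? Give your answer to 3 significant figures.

1 ft = 0.3048 m, so 145993 × 0.3048 = 44500 m.

44500 m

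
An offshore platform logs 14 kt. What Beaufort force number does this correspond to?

Beaufort force 4

14 kt lies in the Beaufort 4 band (moderate breeze, 11–16 kt).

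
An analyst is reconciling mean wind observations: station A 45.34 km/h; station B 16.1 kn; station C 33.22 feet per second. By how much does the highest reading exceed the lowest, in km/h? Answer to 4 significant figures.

15.52 km/h

station B: 16.1 kt = 29.8172 km/h.
station C: 33.22 ft/s = 36.4516 km/h.
Spread: 45.3400 − 29.8172 = 15.52 km/h.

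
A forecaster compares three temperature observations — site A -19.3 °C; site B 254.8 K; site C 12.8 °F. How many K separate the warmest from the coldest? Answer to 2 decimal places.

8.63 K

site B: 254.8 K = -18.350 °C.
site C: 12.8 °F = -10.667 °C.
Spread: (-10.667) − (-19.300) = 8.633 °C.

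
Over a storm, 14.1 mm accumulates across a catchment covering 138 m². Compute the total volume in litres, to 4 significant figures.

1946 litres

1 mm over 1 m² is 1 L, so volume = 14.1 × 138 = 1945.8 L ≈ 1946 L.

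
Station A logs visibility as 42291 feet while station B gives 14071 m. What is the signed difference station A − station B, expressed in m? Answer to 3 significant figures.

station A: 42291 ft = 12890.30 m.
Difference: 12890.30 − 14071.00 = -1180 m.

-1180 m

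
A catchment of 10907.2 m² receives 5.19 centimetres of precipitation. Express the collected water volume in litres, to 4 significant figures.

Depth: 5.19 cm × 10 = 51.9 mm.
1 mm over 1 m² is 1 L, so volume = 51.9 × 10907.2 = 566083.68 L ≈ 566100 L.

566100 litres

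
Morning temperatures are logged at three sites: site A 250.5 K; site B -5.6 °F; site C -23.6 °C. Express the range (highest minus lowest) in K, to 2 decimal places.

site A: 250.5 K = -22.650 °C.
site B: -5.6 °F = -20.889 °C.
Spread: (-20.889) − (-23.600) = 2.711 °C.

2.71 K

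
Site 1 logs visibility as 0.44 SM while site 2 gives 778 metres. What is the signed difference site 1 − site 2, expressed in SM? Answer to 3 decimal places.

-0.043 SM

site 2: 778 m = 0.48343 SM.
Difference: 0.44000 − 0.48343 = -0.043 SM.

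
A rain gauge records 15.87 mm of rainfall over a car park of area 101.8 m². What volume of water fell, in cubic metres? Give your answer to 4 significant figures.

1.616 cubic metres

1 mm over 1 m² is 1 L, so volume = 15.87 × 101.8 = 1615.566 L = 1.616 m³.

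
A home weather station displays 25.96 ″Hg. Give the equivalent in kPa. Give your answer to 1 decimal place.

1 inHg = 3.38639 kPa, so 25.96 × 3.38639 = 87.9 kPa.

87.9 kPa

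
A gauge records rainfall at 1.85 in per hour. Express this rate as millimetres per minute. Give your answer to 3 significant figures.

1.85 in/hour × 25.4 mm/in × 0.0166667 hour/minute = 0.783 mm/minute.

0.783 mm/minute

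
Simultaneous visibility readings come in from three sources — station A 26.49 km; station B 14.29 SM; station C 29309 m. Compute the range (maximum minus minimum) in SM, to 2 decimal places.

station A: 26.49 km = 16.4601 SM.
station C: 29309 m = 18.2118 SM.
Spread: 18.2118 − 14.2900 = 3.92 SM.

3.92 SM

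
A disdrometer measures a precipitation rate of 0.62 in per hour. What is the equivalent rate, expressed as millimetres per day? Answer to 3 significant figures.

0.62 in/hour × 25.4 mm/in × 24 hour/day = 378 mm/day.

378 mm/day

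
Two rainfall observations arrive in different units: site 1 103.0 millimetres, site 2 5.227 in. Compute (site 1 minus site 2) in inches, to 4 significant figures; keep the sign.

-1.172 in

site 1: 103.0 mm = 4.05512 in.
Difference: 4.05512 − 5.22700 = -1.172 in.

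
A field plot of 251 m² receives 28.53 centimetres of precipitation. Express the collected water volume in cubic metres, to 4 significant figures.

Depth: 28.53 cm × 10 = 285.3 mm.
1 mm over 1 m² is 1 L, so volume = 285.3 × 251 = 71610.3 L = 71.61 m³.

71.61 cubic metres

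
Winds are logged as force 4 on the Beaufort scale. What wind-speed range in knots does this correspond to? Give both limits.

Beaufort 4 (moderate breeze) spans 11–16 knots.

11 to 16 kt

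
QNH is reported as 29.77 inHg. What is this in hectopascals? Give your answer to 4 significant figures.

1 inHg = 33.8639 hPa, so 29.77 × 33.8639 = 1008 hPa.

1008 hPa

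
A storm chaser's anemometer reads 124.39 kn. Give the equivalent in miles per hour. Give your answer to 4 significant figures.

1 kt = 1.15078 mph, so 124.39 × 1.15078 = 143.1 mph.

143.1 mph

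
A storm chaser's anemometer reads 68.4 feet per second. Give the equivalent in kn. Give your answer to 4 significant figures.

40.53 kt

1 ft/s = 0.592484 kt, so 68.4 × 0.592484 = 40.53 kt.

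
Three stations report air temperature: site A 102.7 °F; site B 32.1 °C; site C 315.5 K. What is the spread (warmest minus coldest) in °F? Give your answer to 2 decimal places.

18.45 °F

site A: 102.7 °F = 39.278 °C.
site C: 315.5 K = 42.350 °C.
Spread: 42.350 − 32.100 = 10.250 °C = 18.45 °F.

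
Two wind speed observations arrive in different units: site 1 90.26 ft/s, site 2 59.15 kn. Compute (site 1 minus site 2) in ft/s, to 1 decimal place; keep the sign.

-9.6 ft/s

site 2: 59.15 kt = 99.834 ft/s.
Difference: 90.260 − 99.834 = -9.6 ft/s.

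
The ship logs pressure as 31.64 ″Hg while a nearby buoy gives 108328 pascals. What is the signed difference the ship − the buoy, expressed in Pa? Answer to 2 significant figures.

-1200 Pa

the ship: 31.64 inHg = 107145.35 Pa.
Difference: 107145.35 − 108328.00 = -1200 Pa.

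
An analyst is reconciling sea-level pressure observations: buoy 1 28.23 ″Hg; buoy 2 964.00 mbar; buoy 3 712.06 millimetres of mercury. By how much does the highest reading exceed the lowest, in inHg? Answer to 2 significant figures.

0.43 inHg

buoy 2: 964.00 mb = 28.4669 inHg.
buoy 3: 712.06 mmHg = 28.0339 inHg.
Spread: 28.4669 − 28.0339 = 0.43 inHg.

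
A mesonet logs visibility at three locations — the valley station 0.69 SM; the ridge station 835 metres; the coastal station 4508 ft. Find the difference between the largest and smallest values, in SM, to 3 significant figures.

the ridge station: 835 m = 0.51884 SM.
the coastal station: 4508 ft = 0.85379 SM.
Spread: 0.85379 − 0.51884 = 0.335 SM.

0.335 SM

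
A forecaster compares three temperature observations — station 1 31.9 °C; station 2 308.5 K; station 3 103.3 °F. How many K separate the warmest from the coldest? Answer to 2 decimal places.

7.71 K

station 2: 308.5 K = 35.350 °C.
station 3: 103.3 °F = 39.611 °C.
Spread: 39.611 − 31.900 = 7.711 °C.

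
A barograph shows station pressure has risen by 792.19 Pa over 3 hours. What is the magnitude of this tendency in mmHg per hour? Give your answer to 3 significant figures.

792.19 Pa / 3 h × 0.00750062 mmHg/Pa = 1.98 mmHg/h.

1.98 mmHg per hour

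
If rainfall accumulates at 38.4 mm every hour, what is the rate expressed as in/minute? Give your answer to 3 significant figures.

38.4 mm/hour × 0.0393701 in/mm × 0.0166667 hour/minute = 0.0252 in/minute.

0.0252 in/minute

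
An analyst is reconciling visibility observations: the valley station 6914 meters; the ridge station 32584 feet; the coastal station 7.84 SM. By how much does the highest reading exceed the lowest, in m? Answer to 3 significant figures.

5700 m

the ridge station: 32584 ft = 9931.60 m.
the coastal station: 7.84 SM = 12617.26 m.
Spread: 12617.26 − 6914.00 = 5700 m.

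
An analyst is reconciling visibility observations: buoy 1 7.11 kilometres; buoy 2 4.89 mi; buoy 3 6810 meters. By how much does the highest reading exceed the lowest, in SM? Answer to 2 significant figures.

0.66 SM

buoy 1: 7.11 km = 4.4179 SM.
buoy 3: 6810 m = 4.2315 SM.
Spread: 4.8900 − 4.2315 = 0.66 SM.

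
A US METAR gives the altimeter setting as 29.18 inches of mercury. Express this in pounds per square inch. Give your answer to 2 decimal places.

1 inHg = 0.491154 psi, so 29.18 × 0.491154 = 14.33 psi.

14.33 psi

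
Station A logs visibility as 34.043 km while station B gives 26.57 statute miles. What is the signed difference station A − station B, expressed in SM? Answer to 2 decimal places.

-5.42 SM

station A: 34.043 km = 21.1533 SM.
Difference: 21.1533 − 26.5700 = -5.42 SM.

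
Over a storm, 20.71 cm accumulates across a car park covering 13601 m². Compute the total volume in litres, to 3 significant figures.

2820000 litres

Depth: 20.71 cm × 10 = 207.1 mm.
1 mm over 1 m² is 1 L, so volume = 207.1 × 13601 = 2816767.1 L ≈ 2820000 L.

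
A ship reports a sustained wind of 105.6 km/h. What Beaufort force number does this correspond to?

Beaufort force 11

105.6 km/h = 29.3 m/s, which is Beaufort 11 (violent storm, 28.5–32.6 m/s).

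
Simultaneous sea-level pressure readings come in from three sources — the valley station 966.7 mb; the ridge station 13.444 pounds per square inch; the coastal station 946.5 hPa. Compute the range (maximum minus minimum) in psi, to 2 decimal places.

the valley station: 966.7 mb = 14.0208 psi.
the coastal station: 946.5 hPa = 13.7278 psi.
Spread: 14.0208 − 13.4440 = 0.58 psi.

0.58 psi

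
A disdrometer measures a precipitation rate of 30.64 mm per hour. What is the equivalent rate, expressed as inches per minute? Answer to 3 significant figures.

0.0201 in/minute

30.64 mm/hour × 0.0393701 in/mm × 0.0166667 hour/minute = 0.0201 in/minute.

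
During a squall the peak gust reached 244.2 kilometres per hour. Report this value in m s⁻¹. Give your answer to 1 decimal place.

1 km/h = 0.277778 m/s, so 244.2 × 0.277778 = 67.8 m/s.

67.8 m/s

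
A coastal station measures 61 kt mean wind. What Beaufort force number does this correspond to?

Beaufort force 11

61 kt lies in the Beaufort 11 band (violent storm, 56–63 kt).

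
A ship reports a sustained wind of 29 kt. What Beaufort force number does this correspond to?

29 kt lies in the Beaufort 7 band (near gale, 28–33 kt).

Beaufort force 7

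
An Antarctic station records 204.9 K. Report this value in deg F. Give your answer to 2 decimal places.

First to °C: -68.25 °C.
Then to °F: -90.85 °F.

-90.85 °F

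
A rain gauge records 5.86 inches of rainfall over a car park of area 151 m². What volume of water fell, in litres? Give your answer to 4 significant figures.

22480 litres

Depth: 5.86 in × 25.4 = 148.844 mm.
1 mm over 1 m² is 1 L, so volume = 148.844 × 151 = 22475.444 L ≈ 22480 L.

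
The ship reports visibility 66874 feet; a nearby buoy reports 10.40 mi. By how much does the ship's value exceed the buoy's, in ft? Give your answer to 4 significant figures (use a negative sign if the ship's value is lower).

the buoy: 10.40 SM = 54912.00 ft.
Difference: 66874.00 − 54912.00 = 11960 ft.

11960 ft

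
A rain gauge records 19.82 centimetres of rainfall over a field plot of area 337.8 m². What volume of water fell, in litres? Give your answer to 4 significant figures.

66950 litres

Depth: 19.82 cm × 10 = 198.2 mm.
1 mm over 1 m² is 1 L, so volume = 198.2 × 337.8 = 66951.96 L ≈ 66950 L.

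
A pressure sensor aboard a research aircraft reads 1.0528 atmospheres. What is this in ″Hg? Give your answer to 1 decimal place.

1 atm = 29.9213 inHg, so 1.0528 × 29.9213 = 31.5 inHg.

31.5 inHg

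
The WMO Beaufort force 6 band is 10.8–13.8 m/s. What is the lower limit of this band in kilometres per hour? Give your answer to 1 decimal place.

10.8–13.8 m/s × 3.6 = 38.9–49.7 km/h.

38.9 km/h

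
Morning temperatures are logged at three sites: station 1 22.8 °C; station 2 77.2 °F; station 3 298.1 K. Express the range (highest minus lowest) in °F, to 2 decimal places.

station 2: 77.2 °F = 25.111 °C.
station 3: 298.1 K = 24.950 °C.
Spread: 25.111 − 22.800 = 2.311 °C = 4.16 °F.

4.16 °F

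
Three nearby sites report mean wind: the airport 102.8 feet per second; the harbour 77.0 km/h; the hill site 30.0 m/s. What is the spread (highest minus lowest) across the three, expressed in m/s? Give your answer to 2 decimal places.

9.94 m/s

the airport: 102.8 ft/s = 31.3334 m/s.
the harbour: 77.0 km/h = 21.3889 m/s.
Spread: 31.3334 − 21.3889 = 9.94 m/s.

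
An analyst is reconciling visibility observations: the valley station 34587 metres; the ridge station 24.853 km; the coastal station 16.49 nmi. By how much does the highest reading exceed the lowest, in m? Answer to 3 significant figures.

the ridge station: 24.853 km = 24853.00 m.
the coastal station: 16.49 nmi = 30539.48 m.
Spread: 34587.00 − 24853.00 = 9730 m.

9730 m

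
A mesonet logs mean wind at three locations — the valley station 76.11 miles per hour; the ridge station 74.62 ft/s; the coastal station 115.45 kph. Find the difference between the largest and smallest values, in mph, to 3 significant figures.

25.2 mph

the ridge station: 74.62 ft/s = 50.877 mph.
the coastal station: 115.45 km/h = 71.737 mph.
Spread: 76.110 − 50.877 = 25.2 mph.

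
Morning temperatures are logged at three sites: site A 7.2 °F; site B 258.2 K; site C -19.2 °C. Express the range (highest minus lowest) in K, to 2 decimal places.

5.42 K

site A: 7.2 °F = -13.778 °C.
site B: 258.2 K = -14.950 °C.
Spread: (-13.778) − (-19.200) = 5.422 °C.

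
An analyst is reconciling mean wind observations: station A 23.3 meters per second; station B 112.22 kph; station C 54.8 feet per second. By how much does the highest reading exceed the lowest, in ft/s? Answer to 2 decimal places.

station A: 23.3 m/s = 76.4436 ft/s.
station B: 112.22 km/h = 102.2711 ft/s.
Spread: 102.2711 − 54.8000 = 47.47 ft/s.

47.47 ft/s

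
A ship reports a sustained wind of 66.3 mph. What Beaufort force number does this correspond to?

Beaufort force 11

66.3 mph = 29.6 m/s, which is Beaufort 11 (violent storm, 28.5–32.6 m/s).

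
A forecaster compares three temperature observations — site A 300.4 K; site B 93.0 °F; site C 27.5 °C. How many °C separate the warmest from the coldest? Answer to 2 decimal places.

6.64 °C

site A: 300.4 K = 27.250 °C.
site B: 93.0 °F = 33.889 °C.
Spread: 33.889 − 27.250 = 6.639 °C.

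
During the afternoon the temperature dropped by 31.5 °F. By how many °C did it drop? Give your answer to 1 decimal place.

Converting a difference, only the 9/5 scale factor applies: Δ°C = 31.5 × 0.5556 = 17.5 °C.

17.5 °C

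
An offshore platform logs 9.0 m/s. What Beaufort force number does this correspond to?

Beaufort force 5

9.0 m/s lies in the Beaufort 5 band (fresh breeze, 8.0–10.7 m/s).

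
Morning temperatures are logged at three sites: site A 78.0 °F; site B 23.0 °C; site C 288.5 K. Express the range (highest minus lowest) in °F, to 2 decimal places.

site A: 78.0 °F = 25.556 °C.
site C: 288.5 K = 15.350 °C.
Spread: 25.556 − 15.350 = 10.206 °C = 18.37 °F.

18.37 °F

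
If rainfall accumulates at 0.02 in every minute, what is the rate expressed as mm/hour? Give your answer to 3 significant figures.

0.02 in/minute × 25.4 mm/in × 60 minute/hour = 30.5 mm/hour.

30.5 mm/hour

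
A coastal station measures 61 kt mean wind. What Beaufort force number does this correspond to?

61 kt lies in the Beaufort 11 band (violent storm, 56–63 kt).

Beaufort force 11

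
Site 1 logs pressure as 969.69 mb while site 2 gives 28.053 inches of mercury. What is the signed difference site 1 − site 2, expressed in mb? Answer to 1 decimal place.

site 2: 28.053 inHg = 949.984 mb.
Difference: 969.690 − 949.984 = 19.7 mb.

19.7 mb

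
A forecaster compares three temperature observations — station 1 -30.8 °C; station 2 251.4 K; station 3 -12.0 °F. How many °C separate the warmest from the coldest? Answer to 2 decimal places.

9.05 °C

station 2: 251.4 K = -21.750 °C.
station 3: -12.0 °F = -24.444 °C.
Spread: (-21.750) − (-30.800) = 9.050 °C.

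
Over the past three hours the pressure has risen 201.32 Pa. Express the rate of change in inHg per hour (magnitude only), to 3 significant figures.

201.32 Pa / 3 h × 0.0002953 inHg/Pa = 0.0198 inHg/h.

0.0198 inHg per hour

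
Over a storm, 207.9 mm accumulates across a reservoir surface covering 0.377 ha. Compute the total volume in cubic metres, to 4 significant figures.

Area: 0.377 ha = 3770 m².
1 mm over 1 m² is 1 L, so volume = 207.9 × 3770 = 783783 L = 783.8 m³.

783.8 cubic metres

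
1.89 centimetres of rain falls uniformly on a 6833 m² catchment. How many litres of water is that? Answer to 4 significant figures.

Depth: 1.89 cm × 10 = 18.9 mm.
1 mm over 1 m² is 1 L, so volume = 18.9 × 6833 = 129143.7 L ≈ 129100 L.

129100 litres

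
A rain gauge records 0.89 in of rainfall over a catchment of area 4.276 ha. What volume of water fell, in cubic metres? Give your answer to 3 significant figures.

967 cubic metres

Depth: 0.89 in × 25.4 = 22.606 mm.
Area: 4.276 ha = 42760 m².
1 mm over 1 m² is 1 L, so volume = 22.606 × 42760 = 966632.56 L = 967 m³.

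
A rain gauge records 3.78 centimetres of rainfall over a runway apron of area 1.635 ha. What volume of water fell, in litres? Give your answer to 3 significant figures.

Depth: 3.78 cm × 10 = 37.8 mm.
Area: 1.635 ha = 16350 m².
1 mm over 1 m² is 1 L, so volume = 37.8 × 16350 = 618030 L ≈ 618000 L.

618000 litres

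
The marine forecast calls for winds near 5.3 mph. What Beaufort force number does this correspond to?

5.3 mph = 2.4 m/s, which is Beaufort 2 (light breeze, 1.6–3.3 m/s).

Beaufort force 2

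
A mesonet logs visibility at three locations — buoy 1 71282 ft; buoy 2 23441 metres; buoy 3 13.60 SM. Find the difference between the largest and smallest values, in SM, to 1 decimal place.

1.1 SM

buoy 1: 71282 ft = 13.500 SM.
buoy 2: 23441 m = 14.566 SM.
Spread: 14.566 − 13.500 = 1.1 SM.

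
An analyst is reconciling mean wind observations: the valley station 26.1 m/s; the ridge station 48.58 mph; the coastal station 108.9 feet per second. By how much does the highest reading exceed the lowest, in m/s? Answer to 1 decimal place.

11.5 m/s

the ridge station: 48.58 mph = 21.717 m/s.
the coastal station: 108.9 ft/s = 33.193 m/s.
Spread: 33.193 − 21.717 = 11.5 m/s.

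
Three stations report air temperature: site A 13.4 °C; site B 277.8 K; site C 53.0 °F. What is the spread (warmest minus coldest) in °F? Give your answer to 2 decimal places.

site B: 277.8 K = 4.650 °C.
site C: 53.0 °F = 11.667 °C.
Spread: 13.400 − 4.650 = 8.750 °C = 15.75 °F.

15.75 °F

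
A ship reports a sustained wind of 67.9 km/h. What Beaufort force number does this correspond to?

67.9 km/h = 18.9 m/s, which is Beaufort 8 (gale, 17.2–20.7 m/s).

Beaufort force 8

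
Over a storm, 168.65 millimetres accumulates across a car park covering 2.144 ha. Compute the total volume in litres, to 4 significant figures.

3616000 litres

Area: 2.144 ha = 21440 m².
1 mm over 1 m² is 1 L, so volume = 168.65 × 21440 = 3615856 L ≈ 3616000 L.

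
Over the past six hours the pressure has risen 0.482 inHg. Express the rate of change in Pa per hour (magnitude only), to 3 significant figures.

272 Pa per hour

0.482 inHg / 6 h × 3386.39 Pa/inHg = 272 Pa/h.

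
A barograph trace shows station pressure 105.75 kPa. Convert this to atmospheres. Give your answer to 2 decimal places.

1 kPa = 0.00986923 atm, so 105.75 × 0.00986923 = 1.04 atm.

1.04 atm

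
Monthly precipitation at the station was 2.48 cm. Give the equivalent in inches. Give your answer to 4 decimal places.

0.9764 in

1 cm = 0.393701 in, so 2.48 × 0.393701 = 0.9764 in.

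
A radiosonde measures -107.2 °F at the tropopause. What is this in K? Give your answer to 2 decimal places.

195.82 K

First to °C: -77.33 °C.
Then to K: 195.82 K.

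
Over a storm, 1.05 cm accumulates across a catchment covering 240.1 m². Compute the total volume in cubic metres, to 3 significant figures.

Depth: 1.05 cm × 10 = 10.5 mm.
1 mm over 1 m² is 1 L, so volume = 10.5 × 240.1 = 2521.05 L = 2.52 m³.

2.52 cubic metres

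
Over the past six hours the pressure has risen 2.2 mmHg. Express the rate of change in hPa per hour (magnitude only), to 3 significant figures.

2.2 mmHg / 6 h × 1.33322 hPa/mmHg = 0.489 hPa/h.

0.489 hPa per hour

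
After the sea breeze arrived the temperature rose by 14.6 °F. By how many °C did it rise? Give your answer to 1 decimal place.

Converting a difference, only the 9/5 scale factor applies: Δ°C = 14.6 × 0.5556 = 8.1 °C.

8.1 °C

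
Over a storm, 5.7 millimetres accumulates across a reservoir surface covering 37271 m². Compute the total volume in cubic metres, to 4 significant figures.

212.4 cubic metres

1 mm over 1 m² is 1 L, so volume = 5.7 × 37271 = 212444.7 L = 212.4 m³.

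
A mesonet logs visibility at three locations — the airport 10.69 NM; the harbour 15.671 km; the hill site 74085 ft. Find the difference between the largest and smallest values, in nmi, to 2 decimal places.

the harbour: 15.671 km = 8.4617 nmi.
the hill site: 74085 ft = 12.1928 nmi.
Spread: 12.1928 − 8.4617 = 3.73 nmi.

3.73 nmi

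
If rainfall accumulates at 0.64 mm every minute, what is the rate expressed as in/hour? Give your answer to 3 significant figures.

1.51 in/hour

0.64 mm/minute × 0.0393701 in/mm × 60 minute/hour = 1.51 in/hour.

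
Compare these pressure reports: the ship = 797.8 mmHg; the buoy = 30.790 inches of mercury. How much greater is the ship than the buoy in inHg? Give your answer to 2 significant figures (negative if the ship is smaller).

the ship: 797.8 mmHg = 31.4094 inHg.
Difference: 31.4094 − 30.7900 = 0.62 inHg.

0.62 inHg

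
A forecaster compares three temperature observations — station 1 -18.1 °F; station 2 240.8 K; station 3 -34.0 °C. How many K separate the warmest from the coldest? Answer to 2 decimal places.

station 1: -18.1 °F = -27.833 °C.
station 2: 240.8 K = -32.350 °C.
Spread: (-27.833) − (-34.000) = 6.167 °C.

6.17 K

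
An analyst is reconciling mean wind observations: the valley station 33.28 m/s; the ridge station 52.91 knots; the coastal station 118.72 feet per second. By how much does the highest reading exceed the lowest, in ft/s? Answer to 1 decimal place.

29.4 ft/s

the valley station: 33.28 m/s = 109.186 ft/s.
the ridge station: 52.91 kt = 89.302 ft/s.
Spread: 118.720 − 89.302 = 29.4 ft/s.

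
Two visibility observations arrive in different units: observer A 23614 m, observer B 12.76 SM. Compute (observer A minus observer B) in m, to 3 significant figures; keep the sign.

observer B: 12.76 SM = 20535.23 m.
Difference: 23614.00 − 20535.23 = 3080 m.

3080 m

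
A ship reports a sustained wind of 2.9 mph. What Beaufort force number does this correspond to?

Beaufort force 1

2.9 mph = 1.3 m/s, which is Beaufort 1 (light air, 0.3–1.5 m/s).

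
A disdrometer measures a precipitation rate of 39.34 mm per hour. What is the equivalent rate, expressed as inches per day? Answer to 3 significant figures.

39.34 mm/hour × 0.0393701 in/mm × 24 hour/day = 37.2 in/day.

37.2 in/day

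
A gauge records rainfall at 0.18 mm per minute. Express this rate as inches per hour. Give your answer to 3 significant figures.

0.425 in/hour

0.18 mm/minute × 0.0393701 in/mm × 60 minute/hour = 0.425 in/hour.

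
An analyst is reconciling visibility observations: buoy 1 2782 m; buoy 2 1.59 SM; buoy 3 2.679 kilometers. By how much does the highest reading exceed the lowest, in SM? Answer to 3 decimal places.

buoy 1: 2782 m = 1.72865 SM.
buoy 3: 2.679 km = 1.66465 SM.
Spread: 1.72865 − 1.59000 = 0.139 SM.

0.139 SM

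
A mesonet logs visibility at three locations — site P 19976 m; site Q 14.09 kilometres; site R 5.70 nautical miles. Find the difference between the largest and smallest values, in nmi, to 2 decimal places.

5.09 nmi

site P: 19976 m = 10.7862 nmi.
site Q: 14.09 km = 7.6080 nmi.
Spread: 10.7862 − 5.7000 = 5.09 nmi.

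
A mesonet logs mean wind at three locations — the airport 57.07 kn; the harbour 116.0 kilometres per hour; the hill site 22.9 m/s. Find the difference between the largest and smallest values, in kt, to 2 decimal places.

the harbour: 116.0 km/h = 62.6350 kt.
the hill site: 22.9 m/s = 44.5140 kt.
Spread: 62.6350 − 44.5140 = 18.12 kt.

18.12 kt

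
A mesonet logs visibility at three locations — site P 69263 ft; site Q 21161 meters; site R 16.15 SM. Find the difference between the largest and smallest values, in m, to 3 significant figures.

4880 m

site P: 69263 ft = 21111.36 m.
site R: 16.15 SM = 25990.91 m.
Spread: 25990.91 − 21111.36 = 4880 m.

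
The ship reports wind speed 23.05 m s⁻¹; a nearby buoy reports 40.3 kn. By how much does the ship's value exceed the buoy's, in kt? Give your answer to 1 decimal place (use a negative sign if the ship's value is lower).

the ship: 23.05 m/s = 44.806 kt.
Difference: 44.806 − 40.300 = 4.5 kt.

4.5 kt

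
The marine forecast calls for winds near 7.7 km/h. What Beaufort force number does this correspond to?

Beaufort force 2

7.7 km/h = 2.1 m/s, which is Beaufort 2 (light breeze, 1.6–3.3 m/s).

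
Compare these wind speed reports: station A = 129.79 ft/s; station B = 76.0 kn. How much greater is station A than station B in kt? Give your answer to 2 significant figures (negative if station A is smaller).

0.90 kt

station A: 129.79 ft/s = 76.8985 kt.
Difference: 76.8985 − 76.0000 = 0.90 kt.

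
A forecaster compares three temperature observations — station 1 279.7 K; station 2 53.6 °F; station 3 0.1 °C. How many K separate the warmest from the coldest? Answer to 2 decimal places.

station 1: 279.7 K = 6.550 °C.
station 2: 53.6 °F = 12.000 °C.
Spread: 12.000 − 0.100 = 11.900 °C.

11.90 K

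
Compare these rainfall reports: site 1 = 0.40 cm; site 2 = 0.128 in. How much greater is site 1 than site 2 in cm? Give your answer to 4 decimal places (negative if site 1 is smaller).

0.0749 cm

site 2: 0.128 in = 0.325120 cm.
Difference: 0.400000 − 0.325120 = 0.0749 cm.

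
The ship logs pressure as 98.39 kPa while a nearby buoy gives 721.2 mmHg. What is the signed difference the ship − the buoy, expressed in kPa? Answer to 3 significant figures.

2.24 kPa

the buoy: 721.2 mmHg = 96.1521 kPa.
Difference: 98.3900 − 96.1521 = 2.24 kPa.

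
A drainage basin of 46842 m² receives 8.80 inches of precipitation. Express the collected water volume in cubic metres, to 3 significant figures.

Depth: 8.80 in × 25.4 = 223.52 mm.
1 mm over 1 m² is 1 L, so volume = 223.52 × 46842 = 10470124 L = 10500 m³.

10500 cubic metres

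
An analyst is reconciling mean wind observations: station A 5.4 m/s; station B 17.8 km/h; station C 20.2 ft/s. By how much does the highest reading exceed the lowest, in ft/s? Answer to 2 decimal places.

station A: 5.4 m/s = 17.7165 ft/s.
station B: 17.8 km/h = 16.2219 ft/s.
Spread: 20.2000 − 16.2219 = 3.98 ft/s.

3.98 ft/s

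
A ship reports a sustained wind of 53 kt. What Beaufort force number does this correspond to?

Beaufort force 10

53 kt lies in the Beaufort 10 band (storm, 48–55 kt).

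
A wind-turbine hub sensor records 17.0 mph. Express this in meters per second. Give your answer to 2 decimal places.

7.60 m/s

1 mph = 0.44704 m/s, so 17.0 × 0.44704 = 7.60 m/s.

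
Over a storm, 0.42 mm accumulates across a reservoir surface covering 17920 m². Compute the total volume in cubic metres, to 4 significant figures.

1 mm over 1 m² is 1 L, so volume = 0.42 × 17920 = 7526.4 L = 7.526 m³.

7.526 cubic metres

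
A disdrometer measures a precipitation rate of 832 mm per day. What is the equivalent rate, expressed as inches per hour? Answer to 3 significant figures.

1.36 in/hour

832 mm/day × 0.0393701 in/mm × 0.0416667 day/hour = 1.36 in/hour.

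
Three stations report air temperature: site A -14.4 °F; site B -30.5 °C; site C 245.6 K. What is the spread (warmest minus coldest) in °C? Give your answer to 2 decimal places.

site A: -14.4 °F = -25.778 °C.
site C: 245.6 K = -27.550 °C.
Spread: (-25.778) − (-30.500) = 4.722 °C.

4.72 °C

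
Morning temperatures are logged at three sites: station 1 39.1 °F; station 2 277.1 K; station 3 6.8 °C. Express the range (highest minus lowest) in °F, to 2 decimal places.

5.14 °F

station 1: 39.1 °F = 3.944 °C.
station 2: 277.1 K = 3.950 °C.
Spread: 6.800 − 3.944 = 2.856 °C = 5.14 °F.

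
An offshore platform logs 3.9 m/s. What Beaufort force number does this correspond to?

Beaufort force 3

3.9 m/s lies in the Beaufort 3 band (gentle breeze, 3.4–5.4 m/s).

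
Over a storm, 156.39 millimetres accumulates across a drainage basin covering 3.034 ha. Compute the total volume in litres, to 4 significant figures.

Area: 3.034 ha = 30340 m².
1 mm over 1 m² is 1 L, so volume = 156.39 × 30340 = 4744872.6 L ≈ 4745000 L.

4745000 litres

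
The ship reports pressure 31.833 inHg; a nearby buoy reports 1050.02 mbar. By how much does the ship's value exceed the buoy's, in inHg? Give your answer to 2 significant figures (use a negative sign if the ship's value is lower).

0.83 inHg

the buoy: 1050.02 mb = 31.0071 inHg.
Difference: 31.8330 − 31.0071 = 0.83 inHg.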